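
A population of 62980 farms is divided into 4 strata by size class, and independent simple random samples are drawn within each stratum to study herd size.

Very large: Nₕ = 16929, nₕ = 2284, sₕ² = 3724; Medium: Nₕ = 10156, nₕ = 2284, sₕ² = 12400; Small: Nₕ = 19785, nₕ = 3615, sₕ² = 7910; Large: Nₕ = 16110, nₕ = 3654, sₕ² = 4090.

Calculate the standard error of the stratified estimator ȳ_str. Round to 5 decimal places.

0.66667

Var(ȳ_str) = Σₕ Wₕ²(1 − fₕ)sₕ²/nₕ with Wₕ = Nₕ/N, N = 62980.
Very large: Wₕ = 0.26879962; term = 0.26879962²·(1 − 0.13491642)·3724/2284 = 0.10191285.
Medium: Wₕ = 0.16125754; term = 0.16125754²·(1 − 0.22489169)·12400/2284 = 0.1094279.
Small: Wₕ = 0.31414735; term = 0.31414735²·(1 − 0.18271418)·7910/3615 = 0.17648547.
Large: Wₕ = 0.25579549; term = 0.25579549²·(1 − 0.22681564)·4090/3654 = 0.056627005.
Sum = 0.44445323.
SE = √(0.44445323) = 0.66667.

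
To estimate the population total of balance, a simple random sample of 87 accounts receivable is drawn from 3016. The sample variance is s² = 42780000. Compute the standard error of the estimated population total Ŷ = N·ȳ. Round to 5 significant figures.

2.0842 × 10^6

Var(Ŷ) = N²·Var(ȳ) = N²·(1 − n/N)·s²/n.
f = 87/3016 = 0.02884615; Var(ȳ) = 0.97115385·42780000/87 = 477539.79.
Var(Ŷ) = 3016² · 477539.79 = 4.3438242 × 10^12.
SE(Ŷ) = √(4.3438242 × 10^12) = 2.0842 × 10^6.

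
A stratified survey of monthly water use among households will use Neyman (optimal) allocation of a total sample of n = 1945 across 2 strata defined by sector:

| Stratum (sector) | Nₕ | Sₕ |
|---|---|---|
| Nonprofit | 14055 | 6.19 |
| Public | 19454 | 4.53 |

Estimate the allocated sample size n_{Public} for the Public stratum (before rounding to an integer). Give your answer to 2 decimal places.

978.75

Neyman allocation: nₕ = n·NₕSₕ / Σⱼ NⱼSⱼ.
Σ NⱼSⱼ = 14055·6.19 + 19454·4.53 = 175127.07.
n_{Public} = 1945·19454·4.53 / 175127.07 = 978.75.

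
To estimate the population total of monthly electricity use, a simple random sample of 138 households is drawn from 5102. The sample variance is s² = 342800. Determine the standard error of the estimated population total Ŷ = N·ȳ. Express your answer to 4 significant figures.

250800

Var(Ŷ) = N²·Var(ȳ) = N²·(1 − n/N)·s²/n.
f = 138/5102 = 0.02704822; Var(ȳ) = 0.97295178·342800/138 = 2416.8686.
Var(Ŷ) = 5102² · 2416.8686 = 6.2912066 × 10^10.
SE(Ŷ) = √(6.2912066 × 10^10) = 250800.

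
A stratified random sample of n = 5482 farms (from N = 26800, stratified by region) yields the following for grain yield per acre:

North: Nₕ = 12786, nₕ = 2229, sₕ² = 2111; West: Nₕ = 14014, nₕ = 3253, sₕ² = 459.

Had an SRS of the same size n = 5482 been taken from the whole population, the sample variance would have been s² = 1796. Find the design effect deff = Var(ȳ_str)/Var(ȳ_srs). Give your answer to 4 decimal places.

Var(ȳ_str) = Σ Wₕ²(1−fₕ)sₕ²/nₕ with Wₕ = Nₕ/26800:
  North: (12786/26800)²·(1−2229/12786)·2111/2229 = 0.17798516
  West: (14014/26800)²·(1−3253/14014)·459/3253 = 0.029626052
  → Var(ȳ_str) = 0.20761121.
Var(ȳ_srs) = (1 − 5482/26800)·1796/5482 = 0.26060273.
deff = 0.20761121 / 0.26060273 = 0.7967.

0.7967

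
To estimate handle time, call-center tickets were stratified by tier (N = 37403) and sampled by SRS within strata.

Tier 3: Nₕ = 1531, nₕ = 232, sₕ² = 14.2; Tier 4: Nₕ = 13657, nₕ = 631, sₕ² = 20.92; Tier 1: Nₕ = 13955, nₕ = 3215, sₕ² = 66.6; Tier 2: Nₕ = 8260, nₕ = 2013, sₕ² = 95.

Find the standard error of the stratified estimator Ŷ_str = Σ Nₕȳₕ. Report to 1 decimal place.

3399.9

Var(Ŷ_str) = Σₕ Nₕ²(1 − fₕ)sₕ²/nₕ.
Tier 3: 1531²·(1 − 232/1531)·14.2/232 = 121726.38.
Tier 4: 13657²·(1 − 631/13657)·20.92/631 = 5.8979176 × 10^6.
Tier 1: 13955²·(1 − 3215/13955)·66.6/3215 = 3.1047553 × 10^6.
Tier 2: 8260²·(1 − 2013/8260)·95/2013 = 2.4351818 × 10^6.
Sum = 1.1559581 × 10^7.
SE = √(1.1559581 × 10^7) = 3399.9.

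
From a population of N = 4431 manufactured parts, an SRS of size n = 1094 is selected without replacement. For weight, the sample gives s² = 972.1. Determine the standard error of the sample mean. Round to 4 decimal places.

0.8180

Under SRS without replacement, Var(ȳ) = (1 − f)·s²/n with f = n/N = 1094/4431 = 0.24689686.
Var(ȳ) = (1 − 0.24689686)·972.1/1094 = 0.75310314·0.88857404 = 0.6691879.
SE(ȳ) = √(0.6691879) = 0.8180.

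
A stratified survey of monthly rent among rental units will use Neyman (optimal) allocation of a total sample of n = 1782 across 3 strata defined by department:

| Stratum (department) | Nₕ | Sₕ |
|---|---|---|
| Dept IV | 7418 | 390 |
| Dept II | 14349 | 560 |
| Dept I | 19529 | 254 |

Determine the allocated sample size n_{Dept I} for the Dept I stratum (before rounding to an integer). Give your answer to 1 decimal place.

Neyman allocation: nₕ = n·NₕSₕ / Σⱼ NⱼSⱼ.
Σ NⱼSⱼ = 7418·390 + 14349·560 + 19529·254 = 1.5888826 × 10^7.
n_{Dept I} = 1782·19529·254 / (1.5888826 × 10^7) = 556.3.

556.3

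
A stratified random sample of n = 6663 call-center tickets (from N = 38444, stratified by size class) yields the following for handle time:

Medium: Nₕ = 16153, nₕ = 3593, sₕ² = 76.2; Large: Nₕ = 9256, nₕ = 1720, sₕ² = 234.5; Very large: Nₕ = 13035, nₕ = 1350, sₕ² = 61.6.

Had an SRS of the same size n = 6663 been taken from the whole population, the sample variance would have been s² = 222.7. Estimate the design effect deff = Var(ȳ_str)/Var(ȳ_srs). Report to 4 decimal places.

0.5084

Var(ȳ_str) = Σ Wₕ²(1−fₕ)sₕ²/nₕ with Wₕ = Nₕ/38444:
  Medium: (16153/38444)²·(1−3593/16153)·76.2/3593 = 0.0029112765
  Large: (9256/38444)²·(1−1720/9256)·234.5/1720 = 0.0064345992
  Very large: (13035/38444)²·(1−1350/13035)·61.6/1350 = 0.0047025082
  → Var(ȳ_str) = 0.014048384.
Var(ȳ_srs) = (1 − 6663/38444)·222.7/6663 = 0.027630541.
deff = 0.014048384 / 0.027630541 = 0.5084.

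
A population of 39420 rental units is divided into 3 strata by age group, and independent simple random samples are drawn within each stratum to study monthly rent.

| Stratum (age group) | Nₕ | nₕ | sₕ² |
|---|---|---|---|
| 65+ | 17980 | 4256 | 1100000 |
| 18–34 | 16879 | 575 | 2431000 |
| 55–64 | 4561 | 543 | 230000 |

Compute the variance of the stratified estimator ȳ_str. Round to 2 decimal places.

Var(ȳ_str) = Σₕ Wₕ²(1 − fₕ)sₕ²/nₕ with Wₕ = Nₕ/N, N = 39420.
65+: Wₕ = 0.45611365; term = 0.45611365²·(1 − 0.23670745)·1100000/4256 = 41.041972.
18–34: Wₕ = 0.42818366; term = 0.42818366²·(1 − 0.03406600)·2431000/575 = 748.72917.
55–64: Wₕ = 0.11570269; term = 0.11570269²·(1 − 0.11905284)·230000/543 = 4.9953368.
Sum = 794.76648.

794.77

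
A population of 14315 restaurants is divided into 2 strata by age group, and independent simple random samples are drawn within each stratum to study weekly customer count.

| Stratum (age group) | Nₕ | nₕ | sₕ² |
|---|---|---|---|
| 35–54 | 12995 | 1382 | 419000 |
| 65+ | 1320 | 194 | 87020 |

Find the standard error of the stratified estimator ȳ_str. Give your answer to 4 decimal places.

15.0509

Var(ȳ_str) = Σₕ Wₕ²(1 − fₕ)sₕ²/nₕ with Wₕ = Nₕ/N, N = 14315.
35–54: Wₕ = 0.90778903; term = 0.90778903²·(1 − 0.10634860)·419000/1382 = 223.277.
65+: Wₕ = 0.09221097; term = 0.09221097²·(1 − 0.14696970)·87020/194 = 3.2534712.
Sum = 226.53047.
SE = √(226.53047) = 15.0509.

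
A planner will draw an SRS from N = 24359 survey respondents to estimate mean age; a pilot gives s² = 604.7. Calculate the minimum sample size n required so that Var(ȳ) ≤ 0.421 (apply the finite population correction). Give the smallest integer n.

1357

Without fpc, n₀ = s²/D = 604.7/0.421 = 1436.3420.
With fpc, (1 − n/N)·s²/n ≤ D requires n ≥ n₀/(1 + n₀/N) = 1436.3420/(1 + 1436.3420/24359) = 1356.3633.
Rounding up, n = 1357.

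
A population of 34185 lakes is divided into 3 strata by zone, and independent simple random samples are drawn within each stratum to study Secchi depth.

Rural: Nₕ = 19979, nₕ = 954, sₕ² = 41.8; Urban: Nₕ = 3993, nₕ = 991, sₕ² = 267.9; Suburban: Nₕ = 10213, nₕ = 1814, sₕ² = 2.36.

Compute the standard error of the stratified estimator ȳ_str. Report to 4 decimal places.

0.1308

Var(ȳ_str) = Σₕ Wₕ²(1 − fₕ)sₕ²/nₕ with Wₕ = Nₕ/N, N = 34185.
Rural: Wₕ = 0.58443762; term = 0.58443762²·(1 − 0.04775014)·41.8/954 = 0.014251322.
Urban: Wₕ = 0.11680562; term = 0.11680562²·(1 − 0.24818432)·267.9/991 = 0.0027729235.
Suburban: Wₕ = 0.29875676; term = 0.29875676²·(1 − 0.17761676)·2.36/1814 = 9.5495843 × 10^-5.
Sum = 0.017119741.
SE = √(0.017119741) = 0.1308.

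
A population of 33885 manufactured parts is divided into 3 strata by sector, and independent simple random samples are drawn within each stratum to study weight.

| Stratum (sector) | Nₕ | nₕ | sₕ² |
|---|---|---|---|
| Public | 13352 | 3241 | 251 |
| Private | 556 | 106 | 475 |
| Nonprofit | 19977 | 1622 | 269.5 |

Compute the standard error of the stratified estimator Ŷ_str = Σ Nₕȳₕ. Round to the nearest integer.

8515

Var(Ŷ_str) = Σₕ Nₕ²(1 − fₕ)sₕ²/nₕ.
Public: 13352²·(1 − 3241/13352)·251/3241 = 1.0455267 × 10^7.
Private: 556²·(1 − 106/556)·475/106 = 1.1211792 × 10^6.
Nonprofit: 19977²·(1 − 1622/19977)·269.5/1622 = 6.0924585 × 10^7.
Sum = 7.2501031 × 10^7.
SE = √(7.2501031 × 10^7) = 8515.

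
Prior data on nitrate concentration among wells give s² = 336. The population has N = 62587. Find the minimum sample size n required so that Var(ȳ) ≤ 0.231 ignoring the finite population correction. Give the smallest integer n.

Without fpc, n₀ = s²/D = 336/0.231 = 1454.5455.
Rounding up, n = 1455.

1455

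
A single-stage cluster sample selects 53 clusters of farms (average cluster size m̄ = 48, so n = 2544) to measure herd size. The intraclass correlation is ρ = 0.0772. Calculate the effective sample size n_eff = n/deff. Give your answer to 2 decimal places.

deff = 1 + (48 − 1)·0.0772 = 1 + 3.6284 = 4.6284.
n_eff = 2544 / 4.6284 = 549.65.

549.65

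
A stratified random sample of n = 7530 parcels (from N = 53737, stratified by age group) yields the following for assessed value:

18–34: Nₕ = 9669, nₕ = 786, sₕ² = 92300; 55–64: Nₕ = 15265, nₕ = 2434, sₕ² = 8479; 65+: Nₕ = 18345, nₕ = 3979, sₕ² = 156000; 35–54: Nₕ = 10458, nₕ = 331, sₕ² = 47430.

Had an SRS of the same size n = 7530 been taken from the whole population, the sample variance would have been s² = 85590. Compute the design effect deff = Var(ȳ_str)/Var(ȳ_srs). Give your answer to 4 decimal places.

Var(ȳ_str) = Σ Wₕ²(1−fₕ)sₕ²/nₕ with Wₕ = Nₕ/53737:
  18–34: (9669/53737)²·(1−786/9669)·92300/786 = 3.4927986
  55–64: (15265/53737)²·(1−2434/15265)·8479/2434 = 0.23628412
  65+: (18345/53737)²·(1−3979/18345)·156000/3979 = 3.5781406
  35–54: (10458/53737)²·(1−331/10458)·47430/331 = 5.2554238
  → Var(ȳ_str) = 12.562647.
Var(ȳ_srs) = (1 − 7530/53737)·85590/7530 = 9.7737765.
deff = 12.562647 / 9.7737765 = 1.2853.

1.2853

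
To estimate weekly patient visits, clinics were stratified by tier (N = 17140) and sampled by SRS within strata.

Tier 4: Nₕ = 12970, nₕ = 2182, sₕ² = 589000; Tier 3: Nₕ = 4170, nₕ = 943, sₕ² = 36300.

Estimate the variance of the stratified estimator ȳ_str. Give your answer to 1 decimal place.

Var(ȳ_str) = Σₕ Wₕ²(1 − fₕ)sₕ²/nₕ with Wₕ = Nₕ/N, N = 17140.
Tier 4: Wₕ = 0.75670945; term = 0.75670945²·(1 − 0.16823439)·589000/2182 = 128.56413.
Tier 3: Wₕ = 0.24329055; term = 0.24329055²·(1 − 0.22613909)·36300/943 = 1.7632274.
Sum = 130.32736.

130.3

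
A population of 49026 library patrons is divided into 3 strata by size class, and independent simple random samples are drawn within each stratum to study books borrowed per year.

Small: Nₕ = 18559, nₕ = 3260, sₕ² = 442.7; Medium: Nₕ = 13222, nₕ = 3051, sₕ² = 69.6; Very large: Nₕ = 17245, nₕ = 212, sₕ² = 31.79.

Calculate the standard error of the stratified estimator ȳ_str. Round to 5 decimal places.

0.18880

Var(ȳ_str) = Σₕ Wₕ²(1 − fₕ)sₕ²/nₕ with Wₕ = Nₕ/N, N = 49026.
Small: Wₕ = 0.37855424; term = 0.37855424²·(1 − 0.17565602)·442.7/3260 = 0.01604193.
Medium: Wₕ = 0.26969363; term = 0.26969363²·(1 − 0.23075178)·69.6/3051 = 0.0012763651.
Very large: Wₕ = 0.35175213; term = 0.35175213²·(1 − 0.01229342)·31.79/212 = 0.018325511.
Sum = 0.035643806.
SE = √(0.035643806) = 0.18880.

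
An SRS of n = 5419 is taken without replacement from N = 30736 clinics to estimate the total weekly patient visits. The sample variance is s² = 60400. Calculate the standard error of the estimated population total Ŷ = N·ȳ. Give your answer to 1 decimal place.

Var(Ŷ) = N²·Var(ȳ) = N²·(1 − n/N)·s²/n.
f = 5419/30736 = 0.17630791; Var(ȳ) = 0.82369209·60400/5419 = 9.1808456.
Var(Ŷ) = 30736² · 9.1808456 = 8.6731604 × 10^9.
SE(Ŷ) = √(8.6731604 × 10^9) = 93129.8.

93129.8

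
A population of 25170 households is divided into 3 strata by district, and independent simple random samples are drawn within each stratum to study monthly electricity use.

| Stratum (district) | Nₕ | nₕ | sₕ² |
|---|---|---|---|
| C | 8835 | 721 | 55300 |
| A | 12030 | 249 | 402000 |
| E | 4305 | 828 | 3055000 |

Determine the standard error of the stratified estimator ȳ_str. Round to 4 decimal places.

Var(ȳ_str) = Σₕ Wₕ²(1 − fₕ)sₕ²/nₕ with Wₕ = Nₕ/N, N = 25170.
C: Wₕ = 0.35101311; term = 0.35101311²·(1 − 0.08160724)·55300/721 = 8.6789062.
A: Wₕ = 0.47794994; term = 0.47794994²·(1 − 0.02069825)·402000/249 = 361.167.
E: Wₕ = 0.17103695; term = 0.17103695²·(1 − 0.19233449)·3055000/828 = 87.175068.
Sum = 457.02097.
SE = √(457.02097) = 21.3780.

21.3780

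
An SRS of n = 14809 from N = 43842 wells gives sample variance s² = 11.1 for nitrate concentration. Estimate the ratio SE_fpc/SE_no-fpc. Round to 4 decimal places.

f = n/N = 14809/43842 = 0.33778112.
SE_no-fpc = √(s²/n) = 0.027377805; SE_fpc = √((1−f)s²/n) = 0.02227919.
Ratio = √(1−f) = 0.81376832.

0.8138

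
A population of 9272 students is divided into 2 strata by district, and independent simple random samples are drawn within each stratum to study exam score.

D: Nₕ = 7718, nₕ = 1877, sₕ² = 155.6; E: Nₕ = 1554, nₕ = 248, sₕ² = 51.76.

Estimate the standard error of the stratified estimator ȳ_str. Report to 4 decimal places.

Var(ȳ_str) = Σₕ Wₕ²(1 − fₕ)sₕ²/nₕ with Wₕ = Nₕ/N, N = 9272.
D: Wₕ = 0.83239862; term = 0.83239862²·(1 − 0.24319772)·155.6/1877 = 0.043470082.
E: Wₕ = 0.16760138; term = 0.16760138²·(1 − 0.15958816)·51.76/248 = 0.0049270836.
Sum = 0.048397166.
SE = √(0.048397166) = 0.2200.

0.2200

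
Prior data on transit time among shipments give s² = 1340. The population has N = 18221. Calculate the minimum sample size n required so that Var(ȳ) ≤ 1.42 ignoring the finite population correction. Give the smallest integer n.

Without fpc, n₀ = s²/D = 1340/1.42 = 943.6620.
Rounding up, n = 944.

944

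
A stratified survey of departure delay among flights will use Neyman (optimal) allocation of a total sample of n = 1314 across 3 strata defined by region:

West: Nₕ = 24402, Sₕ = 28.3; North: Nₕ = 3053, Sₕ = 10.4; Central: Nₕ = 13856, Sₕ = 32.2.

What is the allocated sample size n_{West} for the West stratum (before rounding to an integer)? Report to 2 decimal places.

776.57

Neyman allocation: nₕ = n·NₕSₕ / Σⱼ NⱼSⱼ.
Σ NⱼSⱼ = 24402·28.3 + 3053·10.4 + 13856·32.2 = 1.168491 × 10^6.
n_{West} = 1314·24402·28.3 / (1.168491 × 10^6) = 776.57.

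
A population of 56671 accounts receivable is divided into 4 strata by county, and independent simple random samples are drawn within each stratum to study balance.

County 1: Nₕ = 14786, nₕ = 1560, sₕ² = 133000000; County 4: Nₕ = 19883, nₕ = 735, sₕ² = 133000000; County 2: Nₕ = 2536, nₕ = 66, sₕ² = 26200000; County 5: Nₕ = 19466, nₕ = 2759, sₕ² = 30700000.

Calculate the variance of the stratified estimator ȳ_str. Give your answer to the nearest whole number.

Var(ȳ_str) = Σₕ Wₕ²(1 − fₕ)sₕ²/nₕ with Wₕ = Nₕ/N, N = 56671.
County 1: Wₕ = 0.26090946; term = 0.26090946²·(1 − 0.10550521)·133000000/1560 = 5191.4002.
County 4: Wₕ = 0.35084964; term = 0.35084964²·(1 − 0.03696625)·133000000/735 = 21451.017.
County 2: Wₕ = 0.04474952; term = 0.04474952²·(1 − 0.02602524)·26200000/66 = 774.25106.
County 5: Wₕ = 0.34349138; term = 0.34349138²·(1 − 0.14173431)·30700000/2759 = 1126.7826.
Sum = 28543.451.

28543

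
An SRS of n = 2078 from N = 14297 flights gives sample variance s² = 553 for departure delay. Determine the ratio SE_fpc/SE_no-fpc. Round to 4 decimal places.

0.9245

f = n/N = 2078/14297 = 0.14534518.
SE_no-fpc = √(s²/n) = 0.51586943; SE_fpc = √((1−f)s²/n) = 0.47690862.
Ratio = √(1−f) = 0.92447543.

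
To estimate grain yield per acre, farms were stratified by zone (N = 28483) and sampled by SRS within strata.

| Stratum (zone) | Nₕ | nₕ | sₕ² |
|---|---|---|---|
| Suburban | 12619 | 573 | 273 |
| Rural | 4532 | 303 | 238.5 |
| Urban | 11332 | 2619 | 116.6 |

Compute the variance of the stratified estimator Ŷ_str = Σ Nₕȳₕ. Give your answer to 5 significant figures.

Var(Ŷ_str) = Σₕ Nₕ²(1 − fₕ)sₕ²/nₕ.
Suburban: 12619²·(1 − 573/12619)·273/573 = 7.2422886 × 10^7.
Rural: 4532²·(1 − 303/4532)·238.5/303 = 1.5085974 × 10^7.
Urban: 11332²·(1 − 2619/11332)·116.6/2619 = 4.395794 × 10^6.
Sum = 9.1904654 × 10^7.

9.1905 × 10^7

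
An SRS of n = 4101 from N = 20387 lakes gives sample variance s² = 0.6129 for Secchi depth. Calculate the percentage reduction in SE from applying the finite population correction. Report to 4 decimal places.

10.6220

f = n/N = 4101/20387 = 0.20115760.
SE_no-fpc = √(s²/n) = 0.01222503; SE_fpc = √((1−f)s²/n) = 0.010926485.
Ratio = √(1−f) = 0.89377984. Reduction = 100·(1 − 0.89377984) = 10.6220%.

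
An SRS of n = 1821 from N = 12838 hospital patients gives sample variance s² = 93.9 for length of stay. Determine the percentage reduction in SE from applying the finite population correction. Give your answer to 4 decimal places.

f = n/N = 1821/12838 = 0.14184452.
SE_no-fpc = √(s²/n) = 0.22707944; SE_fpc = √((1−f)s²/n) = 0.21035886.
Ratio = √(1−f) = 0.92636681. Reduction = 100·(1 − 0.92636681) = 7.3633%.

7.3633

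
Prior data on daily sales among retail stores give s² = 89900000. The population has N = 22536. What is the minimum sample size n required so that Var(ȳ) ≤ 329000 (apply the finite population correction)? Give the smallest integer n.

Without fpc, n₀ = s²/D = 89900000/329000 = 273.2523.
With fpc, (1 − n/N)·s²/n ≤ D requires n ≥ n₀/(1 + n₀/N) = 273.2523/(1 + 273.2523/22536) = 269.9788.
Rounding up, n = 270.

270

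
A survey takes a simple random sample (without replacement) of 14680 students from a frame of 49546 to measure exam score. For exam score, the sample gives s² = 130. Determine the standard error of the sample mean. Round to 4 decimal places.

0.0789

Under SRS without replacement, Var(ȳ) = (1 − f)·s²/n with f = n/N = 14680/49546 = 0.29629032.
Var(ȳ) = (1 − 0.29629032)·130/14680 = 0.70370968·0.0088555858 = 0.0062317615.
SE(ȳ) = √(0.0062317615) = 0.0789.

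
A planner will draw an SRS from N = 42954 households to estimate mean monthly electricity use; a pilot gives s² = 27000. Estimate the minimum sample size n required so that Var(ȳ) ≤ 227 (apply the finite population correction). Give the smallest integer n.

Without fpc, n₀ = s²/D = 27000/227 = 118.9427.
With fpc, (1 − n/N)·s²/n ≤ D requires n ≥ n₀/(1 + n₀/N) = 118.9427/(1 + 118.9427/42954) = 118.6142.
Rounding up, n = 119.

119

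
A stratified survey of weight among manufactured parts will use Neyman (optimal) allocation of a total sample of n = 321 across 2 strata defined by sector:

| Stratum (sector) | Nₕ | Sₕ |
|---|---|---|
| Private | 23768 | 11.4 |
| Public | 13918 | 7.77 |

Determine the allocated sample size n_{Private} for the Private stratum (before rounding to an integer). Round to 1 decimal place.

Neyman allocation: nₕ = n·NₕSₕ / Σⱼ NⱼSⱼ.
Σ NⱼSⱼ = 23768·11.4 + 13918·7.77 = 379098.06.
n_{Private} = 321·23768·11.4 / 379098.06 = 229.4.

229.4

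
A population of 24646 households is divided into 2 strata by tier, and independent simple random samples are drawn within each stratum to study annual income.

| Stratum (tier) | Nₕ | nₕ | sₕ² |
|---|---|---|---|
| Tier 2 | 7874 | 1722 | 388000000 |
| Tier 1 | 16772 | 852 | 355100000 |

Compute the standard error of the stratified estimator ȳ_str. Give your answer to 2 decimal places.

448.53

Var(ȳ_str) = Σₕ Wₕ²(1 − fₕ)sₕ²/nₕ with Wₕ = Nₕ/N, N = 24646.
Tier 2: Wₕ = 0.31948389; term = 0.31948389²·(1 − 0.21869444)·388000000/1722 = 17968.732.
Tier 1: Wₕ = 0.68051611; term = 0.68051611²·(1 − 0.05079895)·355100000/852 = 183208.71.
Sum = 201177.44.
SE = √(201177.44) = 448.53.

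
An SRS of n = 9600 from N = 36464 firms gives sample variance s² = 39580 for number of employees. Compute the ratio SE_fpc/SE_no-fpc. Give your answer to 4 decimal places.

0.8583

f = n/N = 9600/36464 = 0.26327337.
SE_no-fpc = √(s²/n) = 2.0304967; SE_fpc = √((1−f)s²/n) = 1.7428318.
Ratio = √(1−f) = 0.85832781.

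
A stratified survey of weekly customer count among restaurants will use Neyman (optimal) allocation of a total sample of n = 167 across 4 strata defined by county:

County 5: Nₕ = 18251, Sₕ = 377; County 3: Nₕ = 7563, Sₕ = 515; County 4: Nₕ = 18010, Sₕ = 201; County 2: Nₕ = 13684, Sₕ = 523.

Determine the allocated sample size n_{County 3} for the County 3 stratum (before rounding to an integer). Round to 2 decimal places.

Neyman allocation: nₕ = n·NₕSₕ / Σⱼ NⱼSⱼ.
Σ NⱼSⱼ = 18251·377 + 7563·515 + 18010·201 + 13684·523 = 2.1552314 × 10^7.
n_{County 3} = 167·7563·515 / (2.1552314 × 10^7) = 30.18.

30.18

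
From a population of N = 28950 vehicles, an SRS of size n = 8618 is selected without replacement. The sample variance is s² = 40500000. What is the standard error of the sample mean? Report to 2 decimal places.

Under SRS without replacement, Var(ȳ) = (1 − f)·s²/n with f = n/N = 8618/28950 = 0.29768566.
Var(ȳ) = (1 − 0.29768566)·40500000/8618 = 0.70231434·4699.4662 = 3300.5025.
SE(ȳ) = √(3300.5025) = 57.45.

57.45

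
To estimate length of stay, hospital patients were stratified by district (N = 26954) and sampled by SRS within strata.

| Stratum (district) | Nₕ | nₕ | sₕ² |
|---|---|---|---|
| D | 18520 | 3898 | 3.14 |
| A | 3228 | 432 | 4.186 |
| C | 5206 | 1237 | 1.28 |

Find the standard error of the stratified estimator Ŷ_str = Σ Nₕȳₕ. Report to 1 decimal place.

Var(Ŷ_str) = Σₕ Nₕ²(1 − fₕ)sₕ²/nₕ.
D: 18520²·(1 − 3898/18520)·3.14/3898 = 218140.13.
A: 3228²·(1 − 432/3228)·4.186/432 = 87455.307.
C: 5206²·(1 − 1237/5206)·1.28/1237 = 21380.878.
Sum = 326976.32.
SE = √(326976.32) = 571.8.

571.8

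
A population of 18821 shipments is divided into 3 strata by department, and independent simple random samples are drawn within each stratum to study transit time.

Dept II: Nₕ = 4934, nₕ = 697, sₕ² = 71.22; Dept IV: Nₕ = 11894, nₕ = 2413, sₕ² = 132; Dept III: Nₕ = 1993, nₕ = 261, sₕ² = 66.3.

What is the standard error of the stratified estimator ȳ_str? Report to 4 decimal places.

0.1610

Var(ȳ_str) = Σₕ Wₕ²(1 − fₕ)sₕ²/nₕ with Wₕ = Nₕ/N, N = 18821.
Dept II: Wₕ = 0.26215398; term = 0.26215398²·(1 − 0.14126469)·71.22/697 = 0.0060303346.
Dept IV: Wₕ = 0.63195367; term = 0.63195367²·(1 − 0.20287540)·132/2413 = 0.017414592.
Dept III: Wₕ = 0.10589235; term = 0.10589235²·(1 − 0.13095835)·66.3/261 = 0.0024753854.
Sum = 0.025920312.
SE = √(0.025920312) = 0.1610.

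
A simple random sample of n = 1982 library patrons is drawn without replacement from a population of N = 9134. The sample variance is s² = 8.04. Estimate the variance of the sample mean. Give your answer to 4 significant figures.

Under SRS without replacement, Var(ȳ) = (1 − f)·s²/n with f = n/N = 1982/9134 = 0.21699146.
Var(ȳ) = (1 − 0.21699146)·8.04/1982 = 0.78300854·0.0040565086 = 0.0031762809.

0.003176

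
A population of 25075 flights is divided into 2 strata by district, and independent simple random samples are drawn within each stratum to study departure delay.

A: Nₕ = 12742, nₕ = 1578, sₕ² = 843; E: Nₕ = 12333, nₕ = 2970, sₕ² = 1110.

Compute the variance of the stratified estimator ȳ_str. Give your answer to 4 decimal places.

Var(ȳ_str) = Σₕ Wₕ²(1 − fₕ)sₕ²/nₕ with Wₕ = Nₕ/N, N = 25075.
A: Wₕ = 0.50815553; term = 0.50815553²·(1 − 0.12384241)·843/1578 = 0.12086377.
E: Wₕ = 0.49184447; term = 0.49184447²·(1 − 0.24081732)·1110/2970 = 0.068638598.
Sum = 0.18950237.

0.1895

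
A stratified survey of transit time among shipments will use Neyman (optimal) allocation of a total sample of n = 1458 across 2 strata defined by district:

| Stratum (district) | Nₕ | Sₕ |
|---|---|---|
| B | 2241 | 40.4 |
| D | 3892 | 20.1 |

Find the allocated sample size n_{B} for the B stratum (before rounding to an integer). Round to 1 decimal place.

782.2

Neyman allocation: nₕ = n·NₕSₕ / Σⱼ NⱼSⱼ.
Σ NⱼSⱼ = 2241·40.4 + 3892·20.1 = 168765.6.
n_{B} = 1458·2241·40.4 / 168765.6 = 782.2.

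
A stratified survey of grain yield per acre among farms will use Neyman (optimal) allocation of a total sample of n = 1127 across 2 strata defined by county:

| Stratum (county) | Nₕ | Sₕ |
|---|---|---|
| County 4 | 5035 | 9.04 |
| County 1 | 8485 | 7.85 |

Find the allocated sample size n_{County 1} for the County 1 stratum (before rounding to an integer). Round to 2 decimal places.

Neyman allocation: nₕ = n·NₕSₕ / Σⱼ NⱼSⱼ.
Σ NⱼSⱼ = 5035·9.04 + 8485·7.85 = 112123.65.
n_{County 1} = 1127·8485·7.85 / 112123.65 = 669.50.

669.50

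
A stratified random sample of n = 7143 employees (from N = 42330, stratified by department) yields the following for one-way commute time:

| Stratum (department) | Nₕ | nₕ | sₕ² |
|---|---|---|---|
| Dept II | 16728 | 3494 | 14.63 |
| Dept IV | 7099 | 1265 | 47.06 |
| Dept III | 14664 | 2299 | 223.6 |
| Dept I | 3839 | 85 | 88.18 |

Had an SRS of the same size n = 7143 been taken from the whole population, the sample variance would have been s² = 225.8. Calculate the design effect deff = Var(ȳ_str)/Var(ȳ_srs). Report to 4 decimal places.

0.7445

Var(ȳ_str) = Σ Wₕ²(1−fₕ)sₕ²/nₕ with Wₕ = Nₕ/42330:
  Dept II: (16728/42330)²·(1−3494/16728)·14.63/3494 = 5.1732092 × 10^-4
  Dept IV: (7099/42330)²·(1−1265/7099)·47.06/1265 = 8.5986142 × 10^-4
  Dept III: (14664/42330)²·(1−2299/14664)·223.6/2299 = 0.0098419887
  Dept I: (3839/42330)²·(1−85/3839)·88.18/85 = 0.0083438601
  → Var(ȳ_str) = 0.019563031.
Var(ȳ_srs) = (1 − 7143/42330)·225.8/7143 = 0.026277089.
deff = 0.019563031 / 0.026277089 = 0.7445.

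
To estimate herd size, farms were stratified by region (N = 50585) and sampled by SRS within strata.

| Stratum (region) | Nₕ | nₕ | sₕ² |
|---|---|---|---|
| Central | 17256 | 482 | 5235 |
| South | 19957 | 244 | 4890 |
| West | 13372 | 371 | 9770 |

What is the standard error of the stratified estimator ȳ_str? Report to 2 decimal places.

2.47

Var(ȳ_str) = Σₕ Wₕ²(1 − fₕ)sₕ²/nₕ with Wₕ = Nₕ/N, N = 50585.
Central: Wₕ = 0.34112879; term = 0.34112879²·(1 − 0.02793231)·5235/482 = 1.2285785.
South: Wₕ = 0.39452407; term = 0.39452407²·(1 − 0.01222629)·4890/244 = 3.0812256.
West: Wₕ = 0.26434714; term = 0.26434714²·(1 − 0.02774454)·9770/371 = 1.7891645.
Sum = 6.0989686.
SE = √(6.0989686) = 2.47.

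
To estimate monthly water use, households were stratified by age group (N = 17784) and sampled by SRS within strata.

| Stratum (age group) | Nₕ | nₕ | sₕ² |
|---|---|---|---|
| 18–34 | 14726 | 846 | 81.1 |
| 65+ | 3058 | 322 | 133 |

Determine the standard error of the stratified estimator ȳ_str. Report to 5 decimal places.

0.26996

Var(ȳ_str) = Σₕ Wₕ²(1 − fₕ)sₕ²/nₕ with Wₕ = Nₕ/N, N = 17784.
18–34: Wₕ = 0.82804768; term = 0.82804768²·(1 − 0.05744941)·81.1/846 = 0.061953501.
65+: Wₕ = 0.17195232; term = 0.17195232²·(1 − 0.10529758)·133/322 = 0.010926736.
Sum = 0.072880237.
SE = √(0.072880237) = 0.26996.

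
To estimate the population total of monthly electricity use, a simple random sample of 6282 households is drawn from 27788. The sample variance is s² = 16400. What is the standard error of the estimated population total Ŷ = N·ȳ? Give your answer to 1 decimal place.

39498.6

Var(Ŷ) = N²·Var(ȳ) = N²·(1 − n/N)·s²/n.
f = 6282/27788 = 0.22606881; Var(ȳ) = 0.77393119·16400/6282 = 2.0204507.
Var(Ŷ) = 27788² · 2.0204507 = 1.5601374 × 10^9.
SE(Ŷ) = √(1.5601374 × 10^9) = 39498.6.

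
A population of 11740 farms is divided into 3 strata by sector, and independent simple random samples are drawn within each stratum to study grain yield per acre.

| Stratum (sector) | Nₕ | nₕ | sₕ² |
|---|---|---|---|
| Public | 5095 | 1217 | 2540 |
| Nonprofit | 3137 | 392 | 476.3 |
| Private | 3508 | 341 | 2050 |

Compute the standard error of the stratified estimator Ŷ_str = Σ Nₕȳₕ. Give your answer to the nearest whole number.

Var(Ŷ_str) = Σₕ Nₕ²(1 − fₕ)sₕ²/nₕ.
Public: 5095²·(1 − 1217/5095)·2540/1217 = 4.1237766 × 10^7.
Nonprofit: 3137²·(1 − 392/3137)·476.3/392 = 1.0462883 × 10^7.
Private: 3508²·(1 − 341/3508)·2050/341 = 6.6789337 × 10^7.
Sum = 1.1848999 × 10^8.
SE = √(1.1848999 × 10^8) = 10885.

10885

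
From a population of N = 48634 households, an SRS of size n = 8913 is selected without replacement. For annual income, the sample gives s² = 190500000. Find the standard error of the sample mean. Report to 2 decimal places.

132.12

Under SRS without replacement, Var(ȳ) = (1 − f)·s²/n with f = n/N = 8913/48634 = 0.18326685.
Var(ȳ) = (1 − 0.18326685)·190500000/8913 = 0.81673315·21373.275 = 17456.262.
SE(ȳ) = √(17456.262) = 132.12.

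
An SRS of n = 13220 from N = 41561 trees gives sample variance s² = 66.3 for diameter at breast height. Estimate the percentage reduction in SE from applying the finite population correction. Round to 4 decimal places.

f = n/N = 13220/41561 = 0.31808667.
SE_no-fpc = √(s²/n) = 0.070817573; SE_fpc = √((1−f)s²/n) = 0.058479766.
Ratio = √(1−f) = 0.82578044. Reduction = 100·(1 − 0.82578044) = 17.4220%.

17.4220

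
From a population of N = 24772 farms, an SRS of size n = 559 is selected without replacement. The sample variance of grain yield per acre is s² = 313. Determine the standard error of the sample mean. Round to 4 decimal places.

Under SRS without replacement, Var(ȳ) = (1 − f)·s²/n with f = n/N = 559/24772 = 0.02256580.
Var(ȳ) = (1 − 0.02256580)·313/559 = 0.97743420·0.55992844 = 0.54729321.
SE(ȳ) = √(0.54729321) = 0.7398.

0.7398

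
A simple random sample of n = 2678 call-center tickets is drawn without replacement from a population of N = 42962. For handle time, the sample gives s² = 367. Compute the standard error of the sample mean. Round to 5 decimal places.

0.35847

Under SRS without replacement, Var(ȳ) = (1 − f)·s²/n with f = n/N = 2678/42962 = 0.06233416.
Var(ȳ) = (1 − 0.06233416)·367/2678 = 0.93766584·0.13704257 = 0.12850014.
SE(ȳ) = √(0.12850014) = 0.35847.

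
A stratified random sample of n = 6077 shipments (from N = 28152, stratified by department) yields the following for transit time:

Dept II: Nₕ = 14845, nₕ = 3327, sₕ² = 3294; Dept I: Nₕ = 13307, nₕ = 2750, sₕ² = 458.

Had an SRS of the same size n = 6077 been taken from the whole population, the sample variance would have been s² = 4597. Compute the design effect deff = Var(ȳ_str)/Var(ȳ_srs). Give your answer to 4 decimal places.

Var(ȳ_str) = Σ Wₕ²(1−fₕ)sₕ²/nₕ with Wₕ = Nₕ/28152:
  Dept II: (14845/28152)²·(1−3327/14845)·3294/3327 = 0.21360409
  Dept I: (13307/28152)²·(1−2750/13307)·458/2750 = 0.029521264
  → Var(ȳ_str) = 0.24312535.
Var(ȳ_srs) = (1 − 6077/28152)·4597/6077 = 0.59316665.
deff = 0.24312535 / 0.59316665 = 0.4099.

0.4099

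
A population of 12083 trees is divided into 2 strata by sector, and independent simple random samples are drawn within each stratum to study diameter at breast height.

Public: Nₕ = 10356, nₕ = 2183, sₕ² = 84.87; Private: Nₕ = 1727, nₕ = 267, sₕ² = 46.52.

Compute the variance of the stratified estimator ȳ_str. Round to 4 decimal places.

Var(ȳ_str) = Σₕ Wₕ²(1 − fₕ)sₕ²/nₕ with Wₕ = Nₕ/N, N = 12083.
Public: Wₕ = 0.85707192; term = 0.85707192²·(1 − 0.21079567)·84.87/2183 = 0.022538471.
Private: Wₕ = 0.14292808; term = 0.14292808²·(1 − 0.15460336)·46.52/267 = 0.0030090132.
Sum = 0.025547484.

0.0255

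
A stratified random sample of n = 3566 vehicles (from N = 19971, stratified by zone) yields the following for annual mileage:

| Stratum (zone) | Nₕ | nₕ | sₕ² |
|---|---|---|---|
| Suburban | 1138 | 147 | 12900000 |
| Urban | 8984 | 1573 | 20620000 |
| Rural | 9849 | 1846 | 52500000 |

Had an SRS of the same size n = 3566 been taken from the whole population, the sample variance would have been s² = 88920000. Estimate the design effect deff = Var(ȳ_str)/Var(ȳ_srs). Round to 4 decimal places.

0.3933

Var(ȳ_str) = Σ Wₕ²(1−fₕ)sₕ²/nₕ with Wₕ = Nₕ/19971:
  Suburban: (1138/19971)²·(1−147/1138)·12900000/147 = 248.13537
  Urban: (8984/19971)²·(1−1573/8984)·20620000/1573 = 2188.3001
  Rural: (9849/19971)²·(1−1846/9849)·52500000/1846 = 5620.4739
  → Var(ȳ_str) = 8056.9094.
Var(ȳ_srs) = (1 − 3566/19971)·88920000/3566 = 20483.046.
deff = 8056.9094 / 20483.046 = 0.3933.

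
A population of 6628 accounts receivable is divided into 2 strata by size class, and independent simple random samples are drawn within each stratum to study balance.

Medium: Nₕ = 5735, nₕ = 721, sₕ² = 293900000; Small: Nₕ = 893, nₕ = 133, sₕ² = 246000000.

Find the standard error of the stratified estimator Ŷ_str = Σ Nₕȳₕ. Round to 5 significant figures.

Var(Ŷ_str) = Σₕ Nₕ²(1 − fₕ)sₕ²/nₕ.
Medium: 5735²·(1 − 721/5735)·293900000/721 = 1.172147 × 10^13.
Small: 893²·(1 − 133/893)·246000000/133 = 1.2553029 × 10^12.
Sum = 1.2976773 × 10^13.
SE = √(1.2976773 × 10^13) = 3.6023 × 10^6.

3.6023 × 10^6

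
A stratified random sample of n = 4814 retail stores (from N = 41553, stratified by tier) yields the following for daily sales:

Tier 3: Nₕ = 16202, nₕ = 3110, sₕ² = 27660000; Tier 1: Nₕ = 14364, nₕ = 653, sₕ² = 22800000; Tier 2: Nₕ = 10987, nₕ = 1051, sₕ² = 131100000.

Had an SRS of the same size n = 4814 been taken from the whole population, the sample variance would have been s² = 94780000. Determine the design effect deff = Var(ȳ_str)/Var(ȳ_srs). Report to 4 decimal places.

Var(ȳ_str) = Σ Wₕ²(1−fₕ)sₕ²/nₕ with Wₕ = Nₕ/41553:
  Tier 3: (16202/41553)²·(1−3110/16202)·27660000/3110 = 1092.6011
  Tier 1: (14364/41553)²·(1−653/14364)·22800000/653 = 3982.5517
  Tier 2: (10987/41553)²·(1−1051/10987)·131100000/1051 = 7886.5292
  → Var(ȳ_str) = 12961.682.
Var(ȳ_srs) = (1 − 4814/41553)·94780000/4814 = 17407.466.
deff = 12961.682 / 17407.466 = 0.7446.

0.7446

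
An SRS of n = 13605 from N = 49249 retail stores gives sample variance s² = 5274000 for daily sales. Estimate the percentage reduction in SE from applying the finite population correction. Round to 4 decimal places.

14.9265

f = n/N = 13605/49249 = 0.27624926.
SE_no-fpc = √(s²/n) = 19.68887; SE_fpc = √((1−f)s²/n) = 16.750019.
Ratio = √(1−f) = 0.85073541. Reduction = 100·(1 − 0.85073541) = 14.9265%.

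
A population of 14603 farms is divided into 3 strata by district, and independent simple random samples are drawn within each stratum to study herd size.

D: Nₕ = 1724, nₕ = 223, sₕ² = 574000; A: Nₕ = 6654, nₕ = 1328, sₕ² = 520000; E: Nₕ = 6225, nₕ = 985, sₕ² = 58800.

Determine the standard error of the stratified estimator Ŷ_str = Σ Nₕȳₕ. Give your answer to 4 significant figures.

149900

Var(Ŷ_str) = Σₕ Nₕ²(1 − fₕ)sₕ²/nₕ.
D: 1724²·(1 − 223/1724)·574000/223 = 6.6607784 × 10^9.
A: 6654²·(1 − 1328/6654)·520000/1328 = 1.3876797 × 10^10.
E: 6225²·(1 − 985/6225)·58800/985 = 1.9472053 × 10^9.
Sum = 2.2484781 × 10^10.
SE = √(2.2484781 × 10^10) = 149900.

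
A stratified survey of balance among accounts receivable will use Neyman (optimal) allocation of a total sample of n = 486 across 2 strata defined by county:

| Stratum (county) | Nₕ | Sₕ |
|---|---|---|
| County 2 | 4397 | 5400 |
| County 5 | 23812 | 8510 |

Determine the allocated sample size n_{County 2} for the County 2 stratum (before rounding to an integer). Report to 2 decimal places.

50.97

Neyman allocation: nₕ = n·NₕSₕ / Σⱼ NⱼSⱼ.
Σ NⱼSⱼ = 4397·5400 + 23812·8510 = 2.2638392 × 10^8.
n_{County 2} = 486·4397·5400 / (2.2638392 × 10^8) = 50.97.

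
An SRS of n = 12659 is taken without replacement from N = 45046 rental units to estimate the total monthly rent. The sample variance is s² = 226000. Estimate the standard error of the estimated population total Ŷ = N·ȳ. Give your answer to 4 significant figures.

Var(Ŷ) = N²·Var(ȳ) = N²·(1 − n/N)·s²/n.
f = 12659/45046 = 0.28102384; Var(ȳ) = 0.71897616·226000/12659 = 12.835817.
Var(Ŷ) = 45046² · 12.835817 = 2.6045697 × 10^10.
SE(Ŷ) = √(2.6045697 × 10^10) = 161400.

161400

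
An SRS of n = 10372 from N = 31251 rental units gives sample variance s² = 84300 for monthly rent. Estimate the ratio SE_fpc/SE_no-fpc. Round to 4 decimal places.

f = n/N = 10372/31251 = 0.33189338.
SE_no-fpc = √(s²/n) = 2.8509036; SE_fpc = √((1−f)s²/n) = 2.3302656.
Ratio = √(1−f) = 0.81737789.

0.8174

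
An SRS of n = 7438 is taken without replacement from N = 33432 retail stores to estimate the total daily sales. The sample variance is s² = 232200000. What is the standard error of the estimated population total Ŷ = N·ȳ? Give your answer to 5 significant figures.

5.2086 × 10^6

Var(Ŷ) = N²·Var(ȳ) = N²·(1 − n/N)·s²/n.
f = 7438/33432 = 0.22248145; Var(ȳ) = 0.77751855·232200000/7438 = 24272.628.
Var(Ŷ) = 33432² · 24272.628 = 2.7129483 × 10^13.
SE(Ŷ) = √(2.7129483 × 10^13) = 5.2086 × 10^6.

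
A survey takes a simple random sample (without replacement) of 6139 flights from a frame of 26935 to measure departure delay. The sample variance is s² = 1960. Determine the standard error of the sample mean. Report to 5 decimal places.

0.49649

Under SRS without replacement, Var(ȳ) = (1 − f)·s²/n with f = n/N = 6139/26935 = 0.22791906.
Var(ȳ) = (1 − 0.22791906)·1960/6139 = 0.77208094·0.31927024 = 0.24650247.
SE(ȳ) = √(0.24650247) = 0.49649.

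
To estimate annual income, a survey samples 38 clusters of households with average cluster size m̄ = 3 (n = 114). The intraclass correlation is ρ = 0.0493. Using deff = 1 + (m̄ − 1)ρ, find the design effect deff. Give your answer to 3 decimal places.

1.099

deff = 1 + (3 − 1)·0.0493 = 1 + 0.0986 = 1.0986.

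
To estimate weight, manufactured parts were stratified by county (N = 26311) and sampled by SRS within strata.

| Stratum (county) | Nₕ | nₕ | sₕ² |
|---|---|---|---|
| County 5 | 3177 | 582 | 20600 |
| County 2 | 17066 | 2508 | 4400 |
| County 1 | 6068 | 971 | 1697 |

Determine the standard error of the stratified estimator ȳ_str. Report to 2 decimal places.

Var(ȳ_str) = Σₕ Wₕ²(1 − fₕ)sₕ²/nₕ with Wₕ = Nₕ/N, N = 26311.
County 5: Wₕ = 0.12074798; term = 0.12074798²·(1 − 0.18319169)·20600/582 = 0.42152574.
County 2: Wₕ = 0.64862605; term = 0.64862605²·(1 − 0.14695887)·4400/2508 = 0.62962779.
County 1: Wₕ = 0.23062597; term = 0.23062597²·(1 − 0.16001978)·1697/971 = 0.078081493.
Sum = 1.129235.
SE = √(1.129235) = 1.06.

1.06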